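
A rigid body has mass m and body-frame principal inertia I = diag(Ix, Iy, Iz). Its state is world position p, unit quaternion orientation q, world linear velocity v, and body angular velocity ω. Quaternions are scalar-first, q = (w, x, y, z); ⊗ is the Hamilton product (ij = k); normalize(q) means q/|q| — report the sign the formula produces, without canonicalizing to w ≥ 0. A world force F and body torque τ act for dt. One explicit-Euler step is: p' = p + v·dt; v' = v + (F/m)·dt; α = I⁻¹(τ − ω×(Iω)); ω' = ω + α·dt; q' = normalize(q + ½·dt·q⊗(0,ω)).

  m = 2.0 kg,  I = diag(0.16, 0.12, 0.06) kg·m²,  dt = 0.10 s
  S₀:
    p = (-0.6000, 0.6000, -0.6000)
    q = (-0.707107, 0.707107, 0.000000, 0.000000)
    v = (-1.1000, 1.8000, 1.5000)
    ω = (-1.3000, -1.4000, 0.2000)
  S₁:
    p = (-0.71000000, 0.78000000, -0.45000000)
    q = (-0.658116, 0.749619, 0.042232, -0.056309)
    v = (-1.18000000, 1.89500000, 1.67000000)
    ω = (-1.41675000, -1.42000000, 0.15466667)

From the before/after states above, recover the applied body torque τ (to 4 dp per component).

rate change Δω = (-0.11675000, -0.02000000, -0.04533333)
ω₀×(Iω₀) = (0.0168, -0.0260, -0.0728)
τ = I·(Δω/dt) + ω₀×(Iω₀) = (-0.1700, -0.0500, -0.1000)

τ = (-0.1700, -0.0500, -0.1000)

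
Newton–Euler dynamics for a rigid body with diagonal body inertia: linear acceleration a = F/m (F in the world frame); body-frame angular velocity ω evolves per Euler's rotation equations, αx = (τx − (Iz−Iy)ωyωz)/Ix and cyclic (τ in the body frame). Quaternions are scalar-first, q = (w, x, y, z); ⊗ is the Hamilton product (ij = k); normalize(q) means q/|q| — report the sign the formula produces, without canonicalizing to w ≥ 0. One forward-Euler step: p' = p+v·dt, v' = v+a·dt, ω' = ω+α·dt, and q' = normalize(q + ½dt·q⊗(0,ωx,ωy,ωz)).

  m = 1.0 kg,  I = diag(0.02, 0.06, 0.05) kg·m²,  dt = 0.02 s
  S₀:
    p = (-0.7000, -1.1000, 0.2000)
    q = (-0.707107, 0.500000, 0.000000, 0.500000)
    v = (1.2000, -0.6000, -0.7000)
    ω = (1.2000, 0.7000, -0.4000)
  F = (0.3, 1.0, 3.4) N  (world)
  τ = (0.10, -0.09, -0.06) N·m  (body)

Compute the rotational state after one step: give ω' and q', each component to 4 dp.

α = I⁻¹(τ − ω×Iω) = (4.8600, -1.7400, -1.8720)
ω + α·dt = (1.2972, 0.6652, -0.4374)
Hamilton product q⊗(0,ω) = (-0.4000000, -1.1985284, 0.3050251, 0.6328428)
q' = normalize(q + ½dt·q⊗(0,ω)) = (-0.7110, 0.4880, 0.0030, 0.5063)

ω' = (1.2972, 0.6652, -0.4374)
q' = (-0.7110, 0.4880, 0.0030, 0.5063)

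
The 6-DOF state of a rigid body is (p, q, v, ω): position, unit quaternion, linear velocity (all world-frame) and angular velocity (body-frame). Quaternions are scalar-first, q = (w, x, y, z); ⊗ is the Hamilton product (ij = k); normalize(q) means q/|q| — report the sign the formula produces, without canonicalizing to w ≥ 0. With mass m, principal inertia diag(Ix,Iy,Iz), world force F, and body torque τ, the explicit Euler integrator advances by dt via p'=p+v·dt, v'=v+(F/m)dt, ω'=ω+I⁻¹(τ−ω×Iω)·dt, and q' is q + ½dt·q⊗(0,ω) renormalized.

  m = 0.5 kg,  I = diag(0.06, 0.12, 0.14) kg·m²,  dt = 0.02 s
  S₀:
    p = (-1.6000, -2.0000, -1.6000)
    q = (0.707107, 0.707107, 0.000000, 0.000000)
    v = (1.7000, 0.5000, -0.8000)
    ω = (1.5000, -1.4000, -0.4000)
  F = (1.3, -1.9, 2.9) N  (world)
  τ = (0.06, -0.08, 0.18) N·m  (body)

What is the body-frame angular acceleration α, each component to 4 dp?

ω×(Iω) gyroscopic = (0.0112, 0.0480, -0.1260)
angular accel α = (0.8133, -1.0667, 2.1857)

α = (0.8133, -1.0667, 2.1857)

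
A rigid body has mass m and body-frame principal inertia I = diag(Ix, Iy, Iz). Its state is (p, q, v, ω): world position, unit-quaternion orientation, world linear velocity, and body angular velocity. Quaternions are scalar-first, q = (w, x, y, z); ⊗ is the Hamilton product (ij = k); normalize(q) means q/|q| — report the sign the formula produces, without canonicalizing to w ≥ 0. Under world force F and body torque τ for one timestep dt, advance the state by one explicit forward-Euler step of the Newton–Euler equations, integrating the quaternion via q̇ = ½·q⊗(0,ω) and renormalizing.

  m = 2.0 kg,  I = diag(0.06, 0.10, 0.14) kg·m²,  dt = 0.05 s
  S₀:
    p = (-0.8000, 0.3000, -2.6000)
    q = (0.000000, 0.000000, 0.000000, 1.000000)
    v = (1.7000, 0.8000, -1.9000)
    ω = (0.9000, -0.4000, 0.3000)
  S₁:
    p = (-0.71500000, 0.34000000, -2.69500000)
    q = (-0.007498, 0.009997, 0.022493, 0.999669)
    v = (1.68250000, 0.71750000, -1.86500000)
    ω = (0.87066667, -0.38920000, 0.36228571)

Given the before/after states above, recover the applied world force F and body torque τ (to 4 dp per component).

velocity change Δv = (-0.01750000, -0.08250000, 0.03500000)
F = m·Δv/dt = (-0.7000, -3.3000, 1.4000)
rate change Δω = (-0.02933333, 0.01080000, 0.06228571)
τ = I·(Δω/dt) + ω₀×(Iω₀) = (-0.0400, 0.0000, 0.1600)

F = (-0.7000, -3.3000, 1.4000)
τ = (-0.0400, 0.0000, 0.1600)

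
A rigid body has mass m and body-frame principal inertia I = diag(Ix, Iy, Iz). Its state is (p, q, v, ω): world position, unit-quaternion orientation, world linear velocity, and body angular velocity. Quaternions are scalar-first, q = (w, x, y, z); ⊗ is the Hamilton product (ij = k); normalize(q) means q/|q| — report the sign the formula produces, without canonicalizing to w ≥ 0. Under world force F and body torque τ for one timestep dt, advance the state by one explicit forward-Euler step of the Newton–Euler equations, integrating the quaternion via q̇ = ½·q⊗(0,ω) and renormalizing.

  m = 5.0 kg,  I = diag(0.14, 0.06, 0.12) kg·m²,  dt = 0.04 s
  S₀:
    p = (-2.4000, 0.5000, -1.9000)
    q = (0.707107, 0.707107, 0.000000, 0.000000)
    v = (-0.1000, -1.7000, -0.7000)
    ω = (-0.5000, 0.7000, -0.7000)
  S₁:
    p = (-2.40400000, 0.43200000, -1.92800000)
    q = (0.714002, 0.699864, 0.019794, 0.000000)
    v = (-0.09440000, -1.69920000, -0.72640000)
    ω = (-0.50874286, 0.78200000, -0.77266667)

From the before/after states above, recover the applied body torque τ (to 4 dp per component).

Δω = ω₁−ω₀ = (-0.00874286, 0.08200000, -0.07266667)
ω₀×(Iω₀) = (-0.0294, 0.0070, 0.0280)
applied torque τ = (-0.0600, 0.1300, -0.1900)

τ = (-0.0600, 0.1300, -0.1900)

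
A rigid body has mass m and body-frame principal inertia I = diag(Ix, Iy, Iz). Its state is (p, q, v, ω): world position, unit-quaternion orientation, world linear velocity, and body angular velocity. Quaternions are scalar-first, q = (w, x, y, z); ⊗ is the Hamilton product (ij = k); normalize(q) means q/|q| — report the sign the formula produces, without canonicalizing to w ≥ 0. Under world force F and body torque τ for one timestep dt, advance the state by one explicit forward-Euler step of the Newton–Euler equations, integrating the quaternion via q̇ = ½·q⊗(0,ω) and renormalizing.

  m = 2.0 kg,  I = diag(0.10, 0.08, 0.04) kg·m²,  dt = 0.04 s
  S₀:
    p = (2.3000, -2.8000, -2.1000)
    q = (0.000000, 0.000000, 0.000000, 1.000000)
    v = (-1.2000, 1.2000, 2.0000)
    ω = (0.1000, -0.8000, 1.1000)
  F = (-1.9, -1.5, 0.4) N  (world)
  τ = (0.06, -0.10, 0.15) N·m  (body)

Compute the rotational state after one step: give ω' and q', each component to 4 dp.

ω' = (0.1099, -0.8533, 1.2484)
q' = (-0.0220, 0.0160, 0.0020, 0.9996)

ω×(Iω) gyroscopic = (0.0352, 0.0066, 0.0016)
(τ − ω×Iω)/I = (0.2480, -1.3325, 3.7100)
new body rate ω' = (0.1099, -0.8533, 1.2484)
q⊗(0,ω) = (-1.1000000, 0.8000000, 0.1000000, 0.0000000)
q' = normalize(q + ½dt·q⊗(0,ω)) = (-0.0220, 0.0160, 0.0020, 0.9996)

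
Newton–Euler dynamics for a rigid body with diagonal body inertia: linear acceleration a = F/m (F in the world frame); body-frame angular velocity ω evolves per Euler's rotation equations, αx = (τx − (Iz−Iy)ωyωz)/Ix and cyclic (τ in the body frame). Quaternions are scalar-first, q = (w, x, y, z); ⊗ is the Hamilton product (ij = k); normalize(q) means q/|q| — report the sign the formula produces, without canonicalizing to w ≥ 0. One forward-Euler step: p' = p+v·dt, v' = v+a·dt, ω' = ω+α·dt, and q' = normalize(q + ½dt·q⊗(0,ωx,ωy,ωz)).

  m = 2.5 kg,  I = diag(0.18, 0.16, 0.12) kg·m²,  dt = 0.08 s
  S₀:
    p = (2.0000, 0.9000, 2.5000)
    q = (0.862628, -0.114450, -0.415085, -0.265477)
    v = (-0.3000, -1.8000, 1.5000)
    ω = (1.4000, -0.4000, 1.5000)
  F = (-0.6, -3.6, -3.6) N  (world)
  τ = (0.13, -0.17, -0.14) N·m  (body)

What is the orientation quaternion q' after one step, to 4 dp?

q' = (0.8753, -0.0950, -0.4354, -0.1880)

q⊗(0,ω) = (0.3924115, 0.4788609, -0.5450440, 1.9208410)
q' = normalize(q + ½dt·q⊗(0,ω)) = (0.8753, -0.0950, -0.4354, -0.1880)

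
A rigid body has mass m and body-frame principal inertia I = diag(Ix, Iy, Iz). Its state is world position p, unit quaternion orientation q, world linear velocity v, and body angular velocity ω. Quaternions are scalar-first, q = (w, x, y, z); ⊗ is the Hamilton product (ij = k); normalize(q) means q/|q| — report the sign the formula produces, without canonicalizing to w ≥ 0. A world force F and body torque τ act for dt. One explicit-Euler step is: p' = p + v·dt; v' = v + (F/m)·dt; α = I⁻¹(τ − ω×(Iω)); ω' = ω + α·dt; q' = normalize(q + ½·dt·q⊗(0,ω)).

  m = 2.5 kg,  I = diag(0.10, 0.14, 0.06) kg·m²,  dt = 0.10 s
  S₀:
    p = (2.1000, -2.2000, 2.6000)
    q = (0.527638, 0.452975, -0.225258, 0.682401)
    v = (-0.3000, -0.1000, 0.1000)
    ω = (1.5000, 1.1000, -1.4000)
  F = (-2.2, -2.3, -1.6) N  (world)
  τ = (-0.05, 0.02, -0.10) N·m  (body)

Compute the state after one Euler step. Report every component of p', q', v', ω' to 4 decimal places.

(τ − ω×Iω)/I = (-1.7320, 0.7429, -2.7667)
ω + α·dt = (1.3268, 1.1743, -1.6767)
q⊗(0,ω) = (0.5236827, 0.3561771, 2.2381683, 0.0974663)
updated quaternion q' = (0.5501, 0.4676, -0.1126, 0.6827)
a = F/m = (-0.8800, -0.9200, -0.6400)
p' = p + v·dt = (2.0700, -2.2100, 2.6100)
new velocity v' = (-0.3880, -0.1920, 0.0360)

p' = (2.0700, -2.2100, 2.6100)
q' = (0.5501, 0.4676, -0.1126, 0.6827)
v' = (-0.3880, -0.1920, 0.0360)
ω' = (1.3268, 1.1743, -1.6767)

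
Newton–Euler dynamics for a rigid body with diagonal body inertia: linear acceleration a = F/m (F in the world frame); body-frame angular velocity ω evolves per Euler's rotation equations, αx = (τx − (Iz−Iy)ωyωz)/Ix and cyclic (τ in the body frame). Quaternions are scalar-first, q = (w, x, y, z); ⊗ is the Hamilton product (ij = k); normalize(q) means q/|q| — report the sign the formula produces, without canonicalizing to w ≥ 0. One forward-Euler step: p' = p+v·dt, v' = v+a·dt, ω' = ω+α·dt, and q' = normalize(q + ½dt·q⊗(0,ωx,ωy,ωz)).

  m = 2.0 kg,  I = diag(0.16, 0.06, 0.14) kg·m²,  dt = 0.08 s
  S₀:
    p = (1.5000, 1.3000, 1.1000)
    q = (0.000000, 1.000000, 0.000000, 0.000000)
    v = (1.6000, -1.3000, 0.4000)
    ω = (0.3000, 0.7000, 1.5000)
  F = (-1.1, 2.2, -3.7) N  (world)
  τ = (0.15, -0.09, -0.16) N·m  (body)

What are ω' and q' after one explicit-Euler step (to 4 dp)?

gyro term ω×Iω = (0.0840, 0.0090, -0.0210)
(τ − ω×Iω)/I = (0.4125, -1.6500, -0.9929)
ω' = ω + α·dt = (0.3330, 0.5680, 1.4206)
2q̇ = q⊗(0,ω) = (-0.3000000, 0.0000000, -1.5000000, 0.7000000)
updated quaternion q' = (-0.0120, 0.9977, -0.0599, 0.0279)

ω' = (0.3330, 0.5680, 1.4206)
q' = (-0.0120, 0.9977, -0.0599, 0.0279)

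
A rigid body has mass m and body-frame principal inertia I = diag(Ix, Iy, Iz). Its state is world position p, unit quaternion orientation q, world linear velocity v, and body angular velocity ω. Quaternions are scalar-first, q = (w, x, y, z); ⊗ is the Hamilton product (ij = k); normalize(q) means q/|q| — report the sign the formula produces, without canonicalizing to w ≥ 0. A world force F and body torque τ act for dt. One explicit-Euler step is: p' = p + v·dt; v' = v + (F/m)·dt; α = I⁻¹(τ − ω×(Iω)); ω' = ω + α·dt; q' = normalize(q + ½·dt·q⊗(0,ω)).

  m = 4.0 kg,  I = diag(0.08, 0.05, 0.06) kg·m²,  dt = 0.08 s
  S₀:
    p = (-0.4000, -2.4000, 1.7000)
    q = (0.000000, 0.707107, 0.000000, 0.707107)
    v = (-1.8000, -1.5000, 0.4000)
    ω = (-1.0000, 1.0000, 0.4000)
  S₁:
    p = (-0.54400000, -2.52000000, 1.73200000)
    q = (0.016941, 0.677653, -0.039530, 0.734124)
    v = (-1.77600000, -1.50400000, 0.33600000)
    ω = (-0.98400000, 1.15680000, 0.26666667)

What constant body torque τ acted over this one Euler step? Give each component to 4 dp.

τ = (0.0200, 0.0900, -0.0700)

ω₁ − ω₀ = (0.01600000, 0.15680000, -0.13333333)
I·α + gyro = (0.0200, 0.0900, -0.0700)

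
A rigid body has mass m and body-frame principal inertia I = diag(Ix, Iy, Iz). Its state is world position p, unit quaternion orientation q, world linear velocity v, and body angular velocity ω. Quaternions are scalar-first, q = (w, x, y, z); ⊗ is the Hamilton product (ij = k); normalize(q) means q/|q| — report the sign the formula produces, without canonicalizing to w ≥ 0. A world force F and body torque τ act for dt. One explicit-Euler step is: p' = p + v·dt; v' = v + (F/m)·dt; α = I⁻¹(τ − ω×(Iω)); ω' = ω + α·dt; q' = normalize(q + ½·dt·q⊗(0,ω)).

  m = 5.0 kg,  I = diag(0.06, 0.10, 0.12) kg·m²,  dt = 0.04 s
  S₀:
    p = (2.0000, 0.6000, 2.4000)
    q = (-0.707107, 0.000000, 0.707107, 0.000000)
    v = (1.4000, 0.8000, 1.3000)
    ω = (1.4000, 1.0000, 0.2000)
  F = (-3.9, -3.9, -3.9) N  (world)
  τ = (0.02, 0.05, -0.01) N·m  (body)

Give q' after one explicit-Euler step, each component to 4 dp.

q' = (-0.7208, -0.0170, 0.6925, -0.0226)

Hamilton product q⊗(0,ω) = (-0.7071070, -0.8485284, -0.7071070, -1.1313712)
q' = normalize(q + ½dt·q⊗(0,ω)) = (-0.7208, -0.0170, 0.6925, -0.0226)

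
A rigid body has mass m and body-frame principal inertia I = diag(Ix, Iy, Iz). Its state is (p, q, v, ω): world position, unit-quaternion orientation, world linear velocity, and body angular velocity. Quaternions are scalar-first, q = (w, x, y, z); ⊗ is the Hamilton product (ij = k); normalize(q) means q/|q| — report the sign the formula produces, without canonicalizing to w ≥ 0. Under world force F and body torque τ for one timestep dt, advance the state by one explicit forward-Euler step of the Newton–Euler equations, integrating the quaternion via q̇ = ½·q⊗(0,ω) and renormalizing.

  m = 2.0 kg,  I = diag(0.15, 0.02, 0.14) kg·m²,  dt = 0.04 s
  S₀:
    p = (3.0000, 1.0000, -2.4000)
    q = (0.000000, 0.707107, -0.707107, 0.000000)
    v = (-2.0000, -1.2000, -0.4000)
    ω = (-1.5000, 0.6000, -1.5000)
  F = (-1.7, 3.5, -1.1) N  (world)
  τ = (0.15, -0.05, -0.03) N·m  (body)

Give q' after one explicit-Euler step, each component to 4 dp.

Hamilton product q⊗(0,ω) = (1.4849247, 1.0606605, 1.0606605, -0.6363963)
q + ½dt·q⊗(0,ω), renormalized = (0.0297, 0.7276, -0.6852, -0.0127)

q' = (0.0297, 0.7276, -0.6852, -0.0127)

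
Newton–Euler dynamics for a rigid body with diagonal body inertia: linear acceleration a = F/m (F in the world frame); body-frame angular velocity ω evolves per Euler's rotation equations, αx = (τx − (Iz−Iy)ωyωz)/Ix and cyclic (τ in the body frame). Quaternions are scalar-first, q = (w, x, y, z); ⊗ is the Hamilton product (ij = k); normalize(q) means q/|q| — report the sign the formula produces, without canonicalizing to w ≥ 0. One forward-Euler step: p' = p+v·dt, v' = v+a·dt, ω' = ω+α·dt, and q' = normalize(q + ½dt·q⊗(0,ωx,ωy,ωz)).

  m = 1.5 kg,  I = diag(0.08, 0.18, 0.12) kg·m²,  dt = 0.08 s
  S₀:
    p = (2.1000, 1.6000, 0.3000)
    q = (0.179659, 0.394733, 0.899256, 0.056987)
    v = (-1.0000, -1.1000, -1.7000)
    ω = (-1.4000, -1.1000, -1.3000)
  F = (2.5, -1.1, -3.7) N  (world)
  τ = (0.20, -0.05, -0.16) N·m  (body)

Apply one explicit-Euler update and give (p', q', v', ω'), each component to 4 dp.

a = (1.6667, -0.7333, -2.4667)
p' = p + v·dt = (2.0200, 1.5120, 0.1640)
new velocity v' = (-0.8667, -1.1587, -1.8973)
gyro term ω×Iω = (-0.0858, -0.0728, 0.1540)
angular accel α = (3.5725, 0.1267, -2.6167)
ω + α·dt = (-1.1142, -1.0899, -1.5093)
Hamilton product q⊗(0,ω) = (1.6158909, -1.3578697, 0.2357462, 0.5911954)
q' = normalize(q + ½dt·q⊗(0,ω)) = (0.2434, 0.3391, 0.9052, 0.0803)

p' = (2.0200, 1.5120, 0.1640)
q' = (0.2434, 0.3391, 0.9052, 0.0803)
v' = (-0.8667, -1.1587, -1.8973)
ω' = (-1.1142, -1.0899, -1.5093)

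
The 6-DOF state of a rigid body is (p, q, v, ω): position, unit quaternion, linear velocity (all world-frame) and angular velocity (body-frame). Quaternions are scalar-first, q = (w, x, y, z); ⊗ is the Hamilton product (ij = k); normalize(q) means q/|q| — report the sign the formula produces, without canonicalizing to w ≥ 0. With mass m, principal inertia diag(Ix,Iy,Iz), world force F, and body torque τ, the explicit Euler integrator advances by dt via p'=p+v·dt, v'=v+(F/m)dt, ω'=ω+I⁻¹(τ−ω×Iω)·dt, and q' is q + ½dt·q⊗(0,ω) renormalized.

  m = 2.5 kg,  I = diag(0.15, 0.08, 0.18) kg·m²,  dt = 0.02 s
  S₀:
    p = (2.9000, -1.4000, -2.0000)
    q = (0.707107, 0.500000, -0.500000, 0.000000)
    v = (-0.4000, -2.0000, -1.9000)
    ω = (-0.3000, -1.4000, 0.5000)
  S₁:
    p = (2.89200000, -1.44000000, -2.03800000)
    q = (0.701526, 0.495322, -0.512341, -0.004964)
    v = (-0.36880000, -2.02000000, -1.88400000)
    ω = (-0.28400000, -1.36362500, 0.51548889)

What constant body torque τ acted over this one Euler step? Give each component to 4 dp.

τ = (0.0500, 0.1500, 0.1100)

ω₁ − ω₀ = (0.01600000, 0.03637500, 0.01548889)
applied torque τ = (0.0500, 0.1500, 0.1100)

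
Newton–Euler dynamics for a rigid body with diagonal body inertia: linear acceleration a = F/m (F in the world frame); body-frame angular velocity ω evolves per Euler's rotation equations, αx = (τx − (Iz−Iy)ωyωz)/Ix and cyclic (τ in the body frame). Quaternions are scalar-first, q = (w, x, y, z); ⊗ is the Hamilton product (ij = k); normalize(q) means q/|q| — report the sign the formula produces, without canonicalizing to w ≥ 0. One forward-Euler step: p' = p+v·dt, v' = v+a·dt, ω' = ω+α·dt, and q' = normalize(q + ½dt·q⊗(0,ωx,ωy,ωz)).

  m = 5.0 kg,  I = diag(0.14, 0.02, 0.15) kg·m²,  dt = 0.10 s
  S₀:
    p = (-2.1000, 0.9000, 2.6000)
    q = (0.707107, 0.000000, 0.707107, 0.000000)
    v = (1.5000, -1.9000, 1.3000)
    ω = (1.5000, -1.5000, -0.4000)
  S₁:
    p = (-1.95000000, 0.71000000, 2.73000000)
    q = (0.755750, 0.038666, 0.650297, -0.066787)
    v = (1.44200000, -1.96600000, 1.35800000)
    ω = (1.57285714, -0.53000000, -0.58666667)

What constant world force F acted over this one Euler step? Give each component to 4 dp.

Δv = v₁−v₀ = (-0.05800000, -0.06600000, 0.05800000)
applied force F = (-2.9000, -3.3000, 2.9000)

F = (-2.9000, -3.3000, 2.9000)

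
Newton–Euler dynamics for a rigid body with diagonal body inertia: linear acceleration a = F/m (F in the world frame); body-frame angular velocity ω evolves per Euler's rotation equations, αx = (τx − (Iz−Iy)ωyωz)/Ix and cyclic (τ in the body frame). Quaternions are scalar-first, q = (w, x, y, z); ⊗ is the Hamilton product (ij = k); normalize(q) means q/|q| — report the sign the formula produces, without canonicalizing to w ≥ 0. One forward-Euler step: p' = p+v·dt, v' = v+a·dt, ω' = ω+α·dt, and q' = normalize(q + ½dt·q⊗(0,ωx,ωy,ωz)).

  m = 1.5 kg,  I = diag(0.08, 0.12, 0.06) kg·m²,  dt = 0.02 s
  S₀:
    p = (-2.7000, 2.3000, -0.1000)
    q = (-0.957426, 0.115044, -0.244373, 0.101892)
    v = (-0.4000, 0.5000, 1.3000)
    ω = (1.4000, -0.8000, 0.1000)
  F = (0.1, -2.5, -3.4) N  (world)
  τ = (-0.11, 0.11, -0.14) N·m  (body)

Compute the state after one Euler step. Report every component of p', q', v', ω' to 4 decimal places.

p' = (-2.7080, 2.3100, -0.0740)
q' = (-0.9610, 0.1022, -0.2354, 0.1034)
v' = (-0.3987, 0.4667, 1.2547)
ω' = (1.3713, -0.7821, 0.0683)

p + v·dt = (-2.7080, 2.3100, -0.0740)
new velocity v' = (-0.3987, 0.4667, 1.2547)
ω×(Iω) gyroscopic = (0.0048, 0.0028, -0.0448)
(τ − ω×Iω)/I = (-1.4350, 0.8933, -1.5867)
new body rate ω' = (1.3713, -0.7821, 0.0683)
q⊗(0,ω) = (-0.3667492, -1.2833201, 0.8970852, 0.1543444)
updated quaternion q' = (-0.9610, 0.1022, -0.2354, 0.1034)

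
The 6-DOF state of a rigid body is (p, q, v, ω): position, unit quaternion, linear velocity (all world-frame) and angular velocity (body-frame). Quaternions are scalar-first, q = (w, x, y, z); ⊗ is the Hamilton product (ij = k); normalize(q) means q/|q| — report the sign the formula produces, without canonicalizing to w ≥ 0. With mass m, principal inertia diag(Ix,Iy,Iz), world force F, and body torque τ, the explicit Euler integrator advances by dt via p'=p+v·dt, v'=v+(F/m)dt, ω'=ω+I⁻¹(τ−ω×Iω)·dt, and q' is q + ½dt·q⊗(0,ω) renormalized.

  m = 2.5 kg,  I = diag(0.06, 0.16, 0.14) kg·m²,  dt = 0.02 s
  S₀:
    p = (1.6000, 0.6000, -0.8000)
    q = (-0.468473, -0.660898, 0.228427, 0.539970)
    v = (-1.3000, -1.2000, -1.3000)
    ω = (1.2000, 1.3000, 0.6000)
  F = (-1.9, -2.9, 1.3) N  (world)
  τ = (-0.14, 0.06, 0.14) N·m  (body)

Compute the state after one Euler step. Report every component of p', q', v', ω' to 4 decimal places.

p' = (1.5740, 0.5760, -0.8260)
q' = (-0.4667, -0.6721, 0.2327, 0.5257)
v' = (-1.3152, -1.2232, -1.2896)
ω' = (1.1585, 1.3147, 0.5977)

gyro term ω×Iω = (-0.0156, -0.0576, 0.1560)
α = I⁻¹(τ − ω×Iω) = (-2.0733, 0.7350, -0.1143)
new body rate ω' = (1.1585, 1.3147, 0.5977)
Hamilton product q⊗(0,ω) = (0.1721405, -1.1270724, 0.4354879, -1.4143636)
q' = normalize(q + ½dt·q⊗(0,ω)) = (-0.4667, -0.6721, 0.2327, 0.5257)
p' = p + v·dt = (1.5740, 0.5760, -0.8260)
new velocity v' = (-1.3152, -1.2232, -1.2896)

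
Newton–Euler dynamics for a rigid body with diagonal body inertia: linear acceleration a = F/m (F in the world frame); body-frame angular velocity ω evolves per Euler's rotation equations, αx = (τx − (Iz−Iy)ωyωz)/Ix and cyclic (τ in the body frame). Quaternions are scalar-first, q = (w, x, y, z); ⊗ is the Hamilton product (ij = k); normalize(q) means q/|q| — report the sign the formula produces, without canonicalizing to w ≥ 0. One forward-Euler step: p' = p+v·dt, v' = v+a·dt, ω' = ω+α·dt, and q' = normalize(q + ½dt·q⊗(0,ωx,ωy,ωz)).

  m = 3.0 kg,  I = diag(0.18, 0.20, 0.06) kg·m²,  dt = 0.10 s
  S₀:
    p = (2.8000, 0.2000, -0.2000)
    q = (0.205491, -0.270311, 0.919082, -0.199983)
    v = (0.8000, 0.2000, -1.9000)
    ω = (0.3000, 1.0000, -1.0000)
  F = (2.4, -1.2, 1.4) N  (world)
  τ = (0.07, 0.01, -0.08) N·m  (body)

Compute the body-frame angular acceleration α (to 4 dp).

α = (-0.3889, 0.2300, -1.4333)

gyro term ω×Iω = (0.1400, -0.0360, 0.0060)
angular accel α = (-0.3889, 0.2300, -1.4333)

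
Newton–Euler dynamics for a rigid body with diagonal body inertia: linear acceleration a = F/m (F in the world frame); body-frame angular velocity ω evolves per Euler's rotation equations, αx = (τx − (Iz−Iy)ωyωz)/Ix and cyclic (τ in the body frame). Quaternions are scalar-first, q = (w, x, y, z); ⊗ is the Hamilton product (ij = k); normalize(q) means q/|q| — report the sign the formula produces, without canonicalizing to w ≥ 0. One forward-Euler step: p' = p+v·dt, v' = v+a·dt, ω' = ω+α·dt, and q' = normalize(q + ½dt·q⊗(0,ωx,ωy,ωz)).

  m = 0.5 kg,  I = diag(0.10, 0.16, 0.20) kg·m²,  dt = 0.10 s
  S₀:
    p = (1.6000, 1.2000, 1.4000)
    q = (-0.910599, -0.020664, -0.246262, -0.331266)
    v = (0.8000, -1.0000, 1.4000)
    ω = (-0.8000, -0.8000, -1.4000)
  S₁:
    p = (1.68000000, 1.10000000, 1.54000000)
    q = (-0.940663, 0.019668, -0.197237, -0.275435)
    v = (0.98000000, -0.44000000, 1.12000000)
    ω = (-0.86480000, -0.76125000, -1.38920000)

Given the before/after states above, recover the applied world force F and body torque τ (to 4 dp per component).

F = (0.9000, 2.8000, -1.4000)
τ = (-0.0200, -0.0500, 0.0600)

velocity change Δv = (0.18000000, 0.56000000, -0.28000000)
m·(v₁−v₀)/dt = (0.9000, 2.8000, -1.4000)
rate change Δω = (-0.06480000, 0.03875000, 0.01080000)
I·α + gyro = (-0.0200, -0.0500, 0.0600)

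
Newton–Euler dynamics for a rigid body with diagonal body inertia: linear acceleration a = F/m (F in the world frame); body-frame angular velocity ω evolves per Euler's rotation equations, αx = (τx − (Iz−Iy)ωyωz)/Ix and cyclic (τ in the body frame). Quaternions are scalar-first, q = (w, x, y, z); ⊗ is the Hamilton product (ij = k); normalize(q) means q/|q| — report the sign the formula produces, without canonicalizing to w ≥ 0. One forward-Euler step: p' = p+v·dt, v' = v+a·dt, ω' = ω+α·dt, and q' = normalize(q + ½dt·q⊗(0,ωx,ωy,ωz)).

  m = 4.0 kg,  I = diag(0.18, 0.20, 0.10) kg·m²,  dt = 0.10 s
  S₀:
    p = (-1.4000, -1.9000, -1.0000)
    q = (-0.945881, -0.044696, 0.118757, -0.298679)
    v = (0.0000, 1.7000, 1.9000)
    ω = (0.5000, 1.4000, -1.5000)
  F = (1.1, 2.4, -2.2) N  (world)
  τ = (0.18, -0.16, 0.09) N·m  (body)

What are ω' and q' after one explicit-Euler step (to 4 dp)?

precession coupling ω×(Iω) = (0.2100, -0.0600, 0.0140)
α = I⁻¹(τ − ω×Iω) = (-0.1667, -0.5000, 0.7600)
ω' = ω + α·dt = (0.4833, 1.3500, -1.4240)
Hamilton product q⊗(0,ω) = (-0.5919303, -0.2329254, -1.5406169, 1.2968686)
q' = normalize(q + ½dt·q⊗(0,ω)) = (-0.9701, -0.0560, 0.0415, -0.2325)

ω' = (0.4833, 1.3500, -1.4240)
q' = (-0.9701, -0.0560, 0.0415, -0.2325)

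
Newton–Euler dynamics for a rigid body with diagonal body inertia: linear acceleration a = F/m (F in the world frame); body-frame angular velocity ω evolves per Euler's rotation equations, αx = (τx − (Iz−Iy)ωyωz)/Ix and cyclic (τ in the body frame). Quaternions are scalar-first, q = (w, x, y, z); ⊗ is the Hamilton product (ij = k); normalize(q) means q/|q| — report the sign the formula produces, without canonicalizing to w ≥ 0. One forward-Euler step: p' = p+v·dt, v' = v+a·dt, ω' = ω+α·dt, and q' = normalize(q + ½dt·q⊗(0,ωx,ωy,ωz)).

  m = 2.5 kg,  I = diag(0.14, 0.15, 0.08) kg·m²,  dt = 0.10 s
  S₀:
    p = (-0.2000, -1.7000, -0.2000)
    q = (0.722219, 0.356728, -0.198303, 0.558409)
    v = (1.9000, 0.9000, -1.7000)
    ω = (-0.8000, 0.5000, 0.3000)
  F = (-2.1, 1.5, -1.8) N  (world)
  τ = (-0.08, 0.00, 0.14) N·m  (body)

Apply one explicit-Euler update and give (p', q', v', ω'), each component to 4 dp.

gyro term ω×Iω = (-0.0105, -0.0144, -0.0040)
angular accel α = (-0.4964, 0.0960, 1.8000)
new body rate ω' = (-0.8496, 0.5096, 0.4800)
q⊗(0,ω) = (0.2170112, -0.9164706, -0.1926361, 0.2363873)
q + ½dt·q⊗(0,ω), renormalized = (0.7322, 0.3105, -0.2077, 0.5695)
linear accel F/m = (-0.8400, 0.6000, -0.7200)
p' = p + v·dt = (-0.0100, -1.6100, -0.3700)
v' = v + a·dt = (1.8160, 0.9600, -1.7720)

p' = (-0.0100, -1.6100, -0.3700)
q' = (0.7322, 0.3105, -0.2077, 0.5695)
v' = (1.8160, 0.9600, -1.7720)
ω' = (-0.8496, 0.5096, 0.4800)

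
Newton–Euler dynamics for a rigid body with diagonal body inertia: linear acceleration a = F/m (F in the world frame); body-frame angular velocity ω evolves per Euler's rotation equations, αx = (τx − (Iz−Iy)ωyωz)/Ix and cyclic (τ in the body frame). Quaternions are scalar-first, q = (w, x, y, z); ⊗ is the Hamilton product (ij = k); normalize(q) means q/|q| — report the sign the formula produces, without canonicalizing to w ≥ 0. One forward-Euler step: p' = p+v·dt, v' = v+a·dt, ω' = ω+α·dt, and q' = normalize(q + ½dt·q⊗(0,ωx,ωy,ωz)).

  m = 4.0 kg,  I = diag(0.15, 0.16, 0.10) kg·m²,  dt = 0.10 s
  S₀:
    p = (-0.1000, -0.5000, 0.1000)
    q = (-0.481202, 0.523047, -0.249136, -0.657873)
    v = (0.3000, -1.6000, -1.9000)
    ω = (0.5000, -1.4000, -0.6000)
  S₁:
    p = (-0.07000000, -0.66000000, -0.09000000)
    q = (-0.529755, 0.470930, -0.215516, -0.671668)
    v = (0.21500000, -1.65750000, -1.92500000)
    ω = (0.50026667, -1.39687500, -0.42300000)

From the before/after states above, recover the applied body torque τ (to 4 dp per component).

τ = (-0.0500, -0.0100, 0.1700)

rate change Δω = (0.00026667, 0.00312500, 0.17700000)
applied torque τ = (-0.0500, -0.0100, 0.1700)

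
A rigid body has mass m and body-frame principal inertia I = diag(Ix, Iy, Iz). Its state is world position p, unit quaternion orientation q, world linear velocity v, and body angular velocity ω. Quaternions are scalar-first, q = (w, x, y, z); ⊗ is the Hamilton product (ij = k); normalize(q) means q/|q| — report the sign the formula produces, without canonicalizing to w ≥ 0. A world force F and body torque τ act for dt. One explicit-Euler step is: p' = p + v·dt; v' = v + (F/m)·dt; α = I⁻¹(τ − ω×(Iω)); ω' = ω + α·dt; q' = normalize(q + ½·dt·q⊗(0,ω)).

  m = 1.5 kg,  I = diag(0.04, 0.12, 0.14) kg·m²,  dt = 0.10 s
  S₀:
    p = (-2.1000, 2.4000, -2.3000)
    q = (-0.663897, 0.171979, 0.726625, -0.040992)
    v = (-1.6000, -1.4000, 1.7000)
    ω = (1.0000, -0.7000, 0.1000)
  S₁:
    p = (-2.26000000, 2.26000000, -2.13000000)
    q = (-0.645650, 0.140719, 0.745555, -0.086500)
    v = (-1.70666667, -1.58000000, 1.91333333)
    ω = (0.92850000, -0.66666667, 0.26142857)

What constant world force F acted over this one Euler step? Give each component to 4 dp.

F = (-1.6000, -2.7000, 3.2000)

velocity change Δv = (-0.10666667, -0.18000000, 0.21333333)
m·(v₁−v₀)/dt = (-1.6000, -2.7000, 3.2000)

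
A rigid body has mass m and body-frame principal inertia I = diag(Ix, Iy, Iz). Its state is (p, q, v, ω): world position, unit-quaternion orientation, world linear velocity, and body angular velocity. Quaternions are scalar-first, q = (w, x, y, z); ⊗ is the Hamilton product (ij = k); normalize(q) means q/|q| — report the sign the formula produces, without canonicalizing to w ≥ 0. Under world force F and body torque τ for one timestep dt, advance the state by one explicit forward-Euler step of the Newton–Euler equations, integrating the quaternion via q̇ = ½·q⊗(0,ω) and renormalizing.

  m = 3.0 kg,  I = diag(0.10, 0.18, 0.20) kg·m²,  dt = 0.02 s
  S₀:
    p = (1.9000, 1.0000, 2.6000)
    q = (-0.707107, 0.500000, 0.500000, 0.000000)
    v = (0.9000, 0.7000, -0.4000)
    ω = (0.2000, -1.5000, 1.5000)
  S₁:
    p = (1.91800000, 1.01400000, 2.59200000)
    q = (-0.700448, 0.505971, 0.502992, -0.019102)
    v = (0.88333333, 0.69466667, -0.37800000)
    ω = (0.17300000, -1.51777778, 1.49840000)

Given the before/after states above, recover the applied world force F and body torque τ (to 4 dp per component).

F = (-2.5000, -0.8000, 3.3000)
τ = (-0.1800, -0.1900, -0.0400)

v₁ − v₀ = (-0.01666667, -0.00533333, 0.02200000)
m·(v₁−v₀)/dt = (-2.5000, -0.8000, 3.3000)
ω₁ − ω₀ = (-0.02700000, -0.01777778, -0.00160000)
I·α + gyro = (-0.1800, -0.1900, -0.0400)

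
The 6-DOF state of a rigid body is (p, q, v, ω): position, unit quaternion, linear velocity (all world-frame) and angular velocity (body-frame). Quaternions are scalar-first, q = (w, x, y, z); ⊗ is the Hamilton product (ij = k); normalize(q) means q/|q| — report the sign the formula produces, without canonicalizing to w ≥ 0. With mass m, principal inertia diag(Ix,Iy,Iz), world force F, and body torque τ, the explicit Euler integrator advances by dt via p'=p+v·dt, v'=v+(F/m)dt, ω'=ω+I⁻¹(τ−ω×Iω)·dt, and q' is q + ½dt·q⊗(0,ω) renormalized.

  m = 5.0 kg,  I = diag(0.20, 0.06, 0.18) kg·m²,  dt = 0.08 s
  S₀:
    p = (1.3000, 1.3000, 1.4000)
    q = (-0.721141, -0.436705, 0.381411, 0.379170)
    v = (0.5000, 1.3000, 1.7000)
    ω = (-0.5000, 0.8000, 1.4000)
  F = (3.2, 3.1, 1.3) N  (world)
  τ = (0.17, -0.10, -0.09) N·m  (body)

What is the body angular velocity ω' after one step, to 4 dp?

α = I⁻¹(τ − ω×Iω) = (0.1780, -1.4333, -0.8111)
new body rate ω' = (-0.4858, 0.6853, 1.3351)

ω' = (-0.4858, 0.6853, 1.3351)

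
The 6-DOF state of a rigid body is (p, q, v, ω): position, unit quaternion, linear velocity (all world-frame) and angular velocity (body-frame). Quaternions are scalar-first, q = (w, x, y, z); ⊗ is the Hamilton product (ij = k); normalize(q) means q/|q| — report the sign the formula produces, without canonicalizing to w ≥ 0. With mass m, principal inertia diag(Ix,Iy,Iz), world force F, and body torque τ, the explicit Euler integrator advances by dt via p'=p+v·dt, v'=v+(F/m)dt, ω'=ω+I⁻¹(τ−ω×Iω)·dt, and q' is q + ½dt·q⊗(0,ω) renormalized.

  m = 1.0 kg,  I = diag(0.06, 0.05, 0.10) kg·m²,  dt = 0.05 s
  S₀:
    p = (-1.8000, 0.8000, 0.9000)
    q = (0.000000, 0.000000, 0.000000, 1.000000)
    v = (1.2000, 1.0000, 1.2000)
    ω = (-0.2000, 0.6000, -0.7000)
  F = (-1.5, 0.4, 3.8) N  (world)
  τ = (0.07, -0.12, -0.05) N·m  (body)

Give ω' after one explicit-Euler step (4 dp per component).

ω' = (-0.1242, 0.4856, -0.7256)

ω×(Iω) gyroscopic = (-0.0210, -0.0056, 0.0012)
angular accel α = (1.5167, -2.2880, -0.5120)
new body rate ω' = (-0.1242, 0.4856, -0.7256)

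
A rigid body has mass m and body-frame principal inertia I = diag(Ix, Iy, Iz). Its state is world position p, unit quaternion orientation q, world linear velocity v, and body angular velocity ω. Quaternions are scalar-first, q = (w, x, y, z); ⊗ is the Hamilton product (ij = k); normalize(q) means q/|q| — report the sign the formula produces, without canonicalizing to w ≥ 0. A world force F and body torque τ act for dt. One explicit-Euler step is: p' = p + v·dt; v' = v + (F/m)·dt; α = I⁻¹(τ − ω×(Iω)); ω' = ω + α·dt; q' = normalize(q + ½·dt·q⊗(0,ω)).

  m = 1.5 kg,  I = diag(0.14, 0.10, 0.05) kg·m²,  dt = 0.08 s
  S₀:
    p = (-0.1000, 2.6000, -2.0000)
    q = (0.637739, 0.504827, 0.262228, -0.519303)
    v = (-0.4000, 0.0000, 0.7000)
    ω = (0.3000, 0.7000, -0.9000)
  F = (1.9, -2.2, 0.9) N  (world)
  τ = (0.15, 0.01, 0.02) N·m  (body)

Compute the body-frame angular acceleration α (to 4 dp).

precession coupling ω×(Iω) = (0.0315, -0.0243, -0.0084)
α = I⁻¹(τ − ω×Iω) = (0.8464, 0.3430, 0.5680)

α = (0.8464, 0.3430, 0.5680)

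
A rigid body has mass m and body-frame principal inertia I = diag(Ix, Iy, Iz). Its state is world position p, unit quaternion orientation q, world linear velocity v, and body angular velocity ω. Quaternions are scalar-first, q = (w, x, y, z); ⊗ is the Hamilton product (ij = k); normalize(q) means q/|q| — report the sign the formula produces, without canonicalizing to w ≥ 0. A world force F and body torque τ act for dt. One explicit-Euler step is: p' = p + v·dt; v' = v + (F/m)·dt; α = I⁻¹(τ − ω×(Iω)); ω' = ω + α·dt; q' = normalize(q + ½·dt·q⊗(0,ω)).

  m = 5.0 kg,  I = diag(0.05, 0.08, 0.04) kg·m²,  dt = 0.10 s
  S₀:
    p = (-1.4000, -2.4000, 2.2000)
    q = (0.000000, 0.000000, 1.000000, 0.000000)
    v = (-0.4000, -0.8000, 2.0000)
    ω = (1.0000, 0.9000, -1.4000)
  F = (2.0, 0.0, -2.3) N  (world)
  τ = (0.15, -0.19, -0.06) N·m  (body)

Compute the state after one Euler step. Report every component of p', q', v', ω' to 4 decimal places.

p' = (-1.4400, -2.4800, 2.4000)
q' = (-0.0448, -0.0697, 0.9953, -0.0498)
v' = (-0.3600, -0.8000, 1.9540)
ω' = (1.1992, 0.6800, -1.6175)

p' = p + v·dt = (-1.4400, -2.4800, 2.4000)
v' = v + a·dt = (-0.3600, -0.8000, 1.9540)
(τ − ω×Iω)/I = (1.9920, -2.2000, -2.1750)
new body rate ω' = (1.1992, 0.6800, -1.6175)
2q̇ = q⊗(0,ω) = (-0.9000000, -1.4000000, 0.0000000, -1.0000000)
q + ½dt·q⊗(0,ω), renormalized = (-0.0448, -0.0697, 0.9953, -0.0498)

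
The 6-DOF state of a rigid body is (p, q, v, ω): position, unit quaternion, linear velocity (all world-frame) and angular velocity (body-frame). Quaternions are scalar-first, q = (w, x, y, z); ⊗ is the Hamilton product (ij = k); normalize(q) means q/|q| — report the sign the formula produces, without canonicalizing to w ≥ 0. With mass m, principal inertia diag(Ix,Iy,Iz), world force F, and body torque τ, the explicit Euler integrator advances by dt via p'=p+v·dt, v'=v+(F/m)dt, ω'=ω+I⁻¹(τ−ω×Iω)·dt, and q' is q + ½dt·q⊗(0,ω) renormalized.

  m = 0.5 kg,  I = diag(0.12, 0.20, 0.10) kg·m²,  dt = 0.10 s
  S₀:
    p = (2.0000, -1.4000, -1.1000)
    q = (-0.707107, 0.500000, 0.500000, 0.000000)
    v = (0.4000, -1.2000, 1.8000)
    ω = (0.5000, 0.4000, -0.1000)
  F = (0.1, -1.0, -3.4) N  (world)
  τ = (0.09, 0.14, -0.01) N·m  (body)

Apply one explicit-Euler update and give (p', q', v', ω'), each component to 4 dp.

p + v·dt = (2.0400, -1.5200, -0.9200)
v' = v + a·dt = (0.4200, -1.4000, 1.1200)
α = I⁻¹(τ − ω×Iω) = (0.7167, 0.7050, -0.2600)
ω' = ω + α·dt = (0.5717, 0.4705, -0.1260)
2q̇ = q⊗(0,ω) = (-0.4500000, -0.4035535, -0.2328428, 0.0207107)
q + ½dt·q⊗(0,ω), renormalized = (-0.7292, 0.4796, 0.4881, 0.0010)

p' = (2.0400, -1.5200, -0.9200)
q' = (-0.7292, 0.4796, 0.4881, 0.0010)
v' = (0.4200, -1.4000, 1.1200)
ω' = (0.5717, 0.4705, -0.1260)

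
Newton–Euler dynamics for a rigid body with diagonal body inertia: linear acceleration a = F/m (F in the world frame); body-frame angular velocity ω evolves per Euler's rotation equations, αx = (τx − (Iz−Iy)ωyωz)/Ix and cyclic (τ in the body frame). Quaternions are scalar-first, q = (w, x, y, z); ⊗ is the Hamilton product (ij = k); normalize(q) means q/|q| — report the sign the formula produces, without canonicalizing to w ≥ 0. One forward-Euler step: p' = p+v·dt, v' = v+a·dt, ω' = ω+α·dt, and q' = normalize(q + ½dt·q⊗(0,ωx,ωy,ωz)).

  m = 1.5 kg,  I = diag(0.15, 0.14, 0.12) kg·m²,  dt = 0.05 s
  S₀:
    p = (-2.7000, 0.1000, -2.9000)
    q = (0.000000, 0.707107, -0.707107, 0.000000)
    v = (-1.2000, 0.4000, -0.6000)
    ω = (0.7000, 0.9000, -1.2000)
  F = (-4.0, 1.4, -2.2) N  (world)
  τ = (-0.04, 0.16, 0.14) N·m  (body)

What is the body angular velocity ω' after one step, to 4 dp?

gyro term ω×Iω = (0.0216, -0.0252, -0.0063)
α = I⁻¹(τ − ω×Iω) = (-0.4107, 1.3229, 1.2192)
ω + α·dt = (0.6795, 0.9661, -1.1390)

ω' = (0.6795, 0.9661, -1.1390)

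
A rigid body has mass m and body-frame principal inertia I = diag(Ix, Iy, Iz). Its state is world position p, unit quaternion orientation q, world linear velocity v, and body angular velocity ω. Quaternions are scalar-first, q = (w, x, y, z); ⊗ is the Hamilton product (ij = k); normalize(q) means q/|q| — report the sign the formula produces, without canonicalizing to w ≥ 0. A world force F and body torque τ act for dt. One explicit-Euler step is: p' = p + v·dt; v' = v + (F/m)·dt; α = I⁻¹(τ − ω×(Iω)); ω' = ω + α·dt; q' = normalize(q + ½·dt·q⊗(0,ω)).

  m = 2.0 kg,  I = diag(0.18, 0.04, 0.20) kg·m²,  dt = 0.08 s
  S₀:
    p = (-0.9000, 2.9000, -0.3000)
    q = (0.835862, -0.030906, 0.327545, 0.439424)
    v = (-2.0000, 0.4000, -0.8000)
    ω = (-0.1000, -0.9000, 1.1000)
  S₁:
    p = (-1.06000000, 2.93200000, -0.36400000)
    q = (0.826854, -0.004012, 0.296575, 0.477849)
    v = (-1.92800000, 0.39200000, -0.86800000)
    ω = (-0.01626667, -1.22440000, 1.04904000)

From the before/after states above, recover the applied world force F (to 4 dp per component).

Δv = v₁−v₀ = (0.07200000, -0.00800000, -0.06800000)
applied force F = (1.8000, -0.2000, -1.7000)

F = (1.8000, -0.2000, -1.7000)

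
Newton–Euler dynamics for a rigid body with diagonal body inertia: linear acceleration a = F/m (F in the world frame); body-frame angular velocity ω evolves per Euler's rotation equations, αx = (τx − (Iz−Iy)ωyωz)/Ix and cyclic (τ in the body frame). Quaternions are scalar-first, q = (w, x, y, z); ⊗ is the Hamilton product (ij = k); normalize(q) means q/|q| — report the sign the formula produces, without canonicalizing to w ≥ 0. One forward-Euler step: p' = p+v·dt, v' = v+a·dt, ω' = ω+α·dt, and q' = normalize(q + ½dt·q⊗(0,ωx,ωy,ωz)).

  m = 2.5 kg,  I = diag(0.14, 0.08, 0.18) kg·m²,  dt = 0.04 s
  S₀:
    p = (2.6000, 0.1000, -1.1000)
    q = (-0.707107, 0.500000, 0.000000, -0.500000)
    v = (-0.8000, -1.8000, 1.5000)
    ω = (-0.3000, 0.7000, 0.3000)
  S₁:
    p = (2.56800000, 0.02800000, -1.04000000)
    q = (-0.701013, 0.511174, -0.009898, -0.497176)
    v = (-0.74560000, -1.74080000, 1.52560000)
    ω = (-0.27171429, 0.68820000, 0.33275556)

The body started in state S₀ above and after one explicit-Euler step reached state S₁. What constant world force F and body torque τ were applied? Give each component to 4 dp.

rate change Δω = (0.02828571, -0.01180000, 0.03275556)
applied torque τ = (0.1200, -0.0200, 0.1600)
Δv = v₁−v₀ = (0.05440000, 0.05920000, 0.02560000)
m·(v₁−v₀)/dt = (3.4000, 3.7000, 1.6000)

F = (3.4000, 3.7000, 1.6000)
τ = (0.1200, -0.0200, 0.1600)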